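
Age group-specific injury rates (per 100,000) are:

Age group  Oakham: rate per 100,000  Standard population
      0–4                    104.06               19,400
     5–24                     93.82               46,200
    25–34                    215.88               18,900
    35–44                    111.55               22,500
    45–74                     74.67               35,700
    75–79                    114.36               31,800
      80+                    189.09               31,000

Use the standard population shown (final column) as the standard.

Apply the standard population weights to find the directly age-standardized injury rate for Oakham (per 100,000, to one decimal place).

122.2

Standard total = 205,500; weights = 0.0944, 0.2248, 0.0920, 0.1095, 0.1737, 0.1547, 0.1509.
Standardized rate: 0.0944×104.06 + 0.2248×93.82 + 0.0920×215.88 + 0.1095×111.55 + 0.1737×74.67 + 0.1547×114.36 + 0.1509×189.09 = 122.1772 per 100,000.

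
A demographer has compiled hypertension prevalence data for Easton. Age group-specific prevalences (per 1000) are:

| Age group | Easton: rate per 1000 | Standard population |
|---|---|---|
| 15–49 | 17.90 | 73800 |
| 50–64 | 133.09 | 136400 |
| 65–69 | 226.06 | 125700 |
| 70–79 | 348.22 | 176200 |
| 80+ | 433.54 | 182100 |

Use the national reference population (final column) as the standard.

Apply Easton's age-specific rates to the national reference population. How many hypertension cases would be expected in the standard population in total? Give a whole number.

188194

Expected hypertension cases = Σ (standard pop × age-specific rate ÷ 1000)
= 73800×17.90/1000 + 136400×133.09/1000 + 125700×226.06/1000 + 176200×348.22/1000 + 182100×433.54/1000
= 1321.02 + 18153.48 + 28415.74 + 61356.36 + 78947.63 = 188194.24.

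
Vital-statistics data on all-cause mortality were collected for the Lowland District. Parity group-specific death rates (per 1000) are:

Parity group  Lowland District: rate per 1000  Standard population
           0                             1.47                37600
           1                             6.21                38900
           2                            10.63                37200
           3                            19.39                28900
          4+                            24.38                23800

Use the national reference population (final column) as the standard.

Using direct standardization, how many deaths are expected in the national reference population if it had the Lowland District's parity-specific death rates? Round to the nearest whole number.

1833

Expected deaths = Σ (standard pop × parity-specific rate ÷ 1000)
= 37600×1.47/1000 + 38900×6.21/1000 + 37200×10.63/1000 + 28900×19.39/1000 + 23800×24.38/1000
= 55.27 + 241.57 + 395.44 + 560.37 + 580.24 = 1832.89.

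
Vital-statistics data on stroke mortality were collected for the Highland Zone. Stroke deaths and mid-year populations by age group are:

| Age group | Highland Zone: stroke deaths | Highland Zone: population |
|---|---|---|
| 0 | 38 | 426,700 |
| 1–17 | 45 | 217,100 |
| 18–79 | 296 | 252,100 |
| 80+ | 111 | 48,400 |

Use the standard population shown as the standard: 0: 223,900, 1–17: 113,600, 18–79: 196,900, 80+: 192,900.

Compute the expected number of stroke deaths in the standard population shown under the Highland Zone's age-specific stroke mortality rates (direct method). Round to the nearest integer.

Age-specific rates per 100,000 for the Highland Zone: 8.91, 20.73, 117.41, 229.34.
Expected stroke deaths = Σ (standard pop × age-specific rate ÷ 100,000)
= 223,900×8.91/100,000 + 113,600×20.73/100,000 + 196,900×117.41/100,000 + 192,900×229.34/100,000
= 19.94 + 23.55 + 231.19 + 442.39 = 717.07.

717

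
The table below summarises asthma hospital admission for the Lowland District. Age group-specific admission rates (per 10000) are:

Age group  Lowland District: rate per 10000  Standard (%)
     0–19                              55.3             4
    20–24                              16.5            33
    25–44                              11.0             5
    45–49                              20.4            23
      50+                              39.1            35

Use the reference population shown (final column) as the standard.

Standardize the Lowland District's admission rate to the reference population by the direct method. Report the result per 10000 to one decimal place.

26.6

Standard weights: 0.04, 0.33, 0.05, 0.23, 0.35.
Standardized rate: 0.0400×55.3 + 0.3300×16.5 + 0.0500×11.0 + 0.2300×20.4 + 0.3500×39.1 = 26.5840 per 10000.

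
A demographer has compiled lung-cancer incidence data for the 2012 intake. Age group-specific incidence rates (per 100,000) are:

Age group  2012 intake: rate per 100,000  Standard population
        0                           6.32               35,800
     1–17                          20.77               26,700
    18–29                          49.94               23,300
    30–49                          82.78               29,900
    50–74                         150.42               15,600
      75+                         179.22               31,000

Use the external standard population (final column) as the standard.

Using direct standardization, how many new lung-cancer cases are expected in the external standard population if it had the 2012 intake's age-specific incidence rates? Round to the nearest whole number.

Expected new lung-cancer cases = Σ (standard pop × age-specific rate ÷ 100,000)
= 35,800×6.32/100,000 + 26,700×20.77/100,000 + 23,300×49.94/100,000 + 29,900×82.78/100,000 + 15,600×150.42/100,000 + 31,000×179.22/100,000
= 2.26 + 5.55 + 11.64 + 24.75 + 23.47 + 55.56 = 123.22.

123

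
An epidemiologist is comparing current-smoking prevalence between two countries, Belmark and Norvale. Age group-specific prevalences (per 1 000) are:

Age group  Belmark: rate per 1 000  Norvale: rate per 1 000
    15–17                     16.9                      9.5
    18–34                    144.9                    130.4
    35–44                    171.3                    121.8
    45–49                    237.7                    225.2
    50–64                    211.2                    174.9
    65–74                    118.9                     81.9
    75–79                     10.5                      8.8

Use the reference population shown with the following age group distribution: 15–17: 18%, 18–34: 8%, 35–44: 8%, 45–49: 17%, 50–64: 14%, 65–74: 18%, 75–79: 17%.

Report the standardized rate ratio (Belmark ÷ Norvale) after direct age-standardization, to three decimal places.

1.204

Standard weights: 0.18, 0.08, 0.08, 0.17, 0.14, 0.18, 0.17.
Belmark: 0.1800×16.9 + 0.0800×144.9 + 0.0800×171.3 + 0.1700×237.7 + 0.1400×211.2 + 0.1800×118.9 + 0.1700×10.5 = 121.5020 per 1 000.
Norvale: 0.1800×9.5 + 0.0800×130.4 + 0.0800×121.8 + 0.1700×225.2 + 0.1400×174.9 + 0.1800×81.9 + 0.1700×8.8 = 100.8940 per 1 000.
Ratio = 121.5020 ÷ 100.8940 = 1.20425.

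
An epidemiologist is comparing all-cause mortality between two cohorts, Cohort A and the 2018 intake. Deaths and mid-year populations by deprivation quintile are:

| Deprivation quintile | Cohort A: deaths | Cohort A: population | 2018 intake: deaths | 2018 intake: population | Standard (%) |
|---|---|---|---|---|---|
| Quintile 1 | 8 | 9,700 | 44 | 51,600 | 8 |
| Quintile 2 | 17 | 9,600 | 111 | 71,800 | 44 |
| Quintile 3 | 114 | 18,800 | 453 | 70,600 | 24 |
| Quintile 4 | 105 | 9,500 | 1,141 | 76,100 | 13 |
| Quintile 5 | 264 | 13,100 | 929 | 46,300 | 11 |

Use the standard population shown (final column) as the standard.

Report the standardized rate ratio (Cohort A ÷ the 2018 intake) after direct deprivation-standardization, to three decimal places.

Deprivation-specific rates per 100,000 for Cohort A: 82.47, 177.08, 606.38, 1105.26, 2015.27.
For the 2018 intake: 85.27, 154.60, 641.64, 1499.34, 2006.48.
Standard weights: 0.08, 0.44, 0.24, 0.13, 0.11.
Cohort A: 0.0800×82.47 + 0.4400×177.08 + 0.2400×606.38 + 0.1300×1105.26 + 0.1100×2015.27 = 595.4101 per 100,000.
The 2018 intake: 0.0800×85.27 + 0.4400×154.60 + 0.2400×641.64 + 0.1300×1499.34 + 0.1100×2006.48 = 644.4657 per 100,000.
Ratio = 595.4101 ÷ 644.4657 = 0.92388.

0.924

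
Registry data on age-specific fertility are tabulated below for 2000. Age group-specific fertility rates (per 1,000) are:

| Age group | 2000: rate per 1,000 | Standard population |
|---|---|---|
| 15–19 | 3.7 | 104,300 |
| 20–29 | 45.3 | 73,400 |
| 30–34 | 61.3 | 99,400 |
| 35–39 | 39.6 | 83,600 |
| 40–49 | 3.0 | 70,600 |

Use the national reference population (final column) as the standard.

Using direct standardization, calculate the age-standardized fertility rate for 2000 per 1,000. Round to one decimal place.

30.9

Standard total = 431,300; weights = 0.2418, 0.1702, 0.2305, 0.1938, 0.1637.
Standardized rate: 0.2418×3.7 + 0.1702×45.3 + 0.2305×61.3 + 0.1938×39.6 + 0.1637×3.0 = 30.8985 per 1,000.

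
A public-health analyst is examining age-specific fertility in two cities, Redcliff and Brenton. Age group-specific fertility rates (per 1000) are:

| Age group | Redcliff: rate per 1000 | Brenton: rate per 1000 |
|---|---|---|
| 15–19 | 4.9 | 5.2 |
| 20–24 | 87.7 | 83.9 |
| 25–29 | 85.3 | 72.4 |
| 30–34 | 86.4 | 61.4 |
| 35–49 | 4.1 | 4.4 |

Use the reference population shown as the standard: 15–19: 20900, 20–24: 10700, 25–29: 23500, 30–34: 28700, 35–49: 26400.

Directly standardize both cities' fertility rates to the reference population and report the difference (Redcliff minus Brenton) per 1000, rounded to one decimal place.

Standard total = 110200; weights = 0.1897, 0.0971, 0.2132, 0.2604, 0.2396.
Redcliff: 0.1897×4.9 + 0.0971×87.7 + 0.2132×85.3 + 0.2604×86.4 + 0.2396×4.1 = 51.1186 per 1000.
Brenton: 0.1897×5.2 + 0.0971×83.9 + 0.2132×72.4 + 0.2604×61.4 + 0.2396×4.4 = 41.6166 per 1000.
Difference = 51.1186 − 41.6166 = 9.5020.

9.5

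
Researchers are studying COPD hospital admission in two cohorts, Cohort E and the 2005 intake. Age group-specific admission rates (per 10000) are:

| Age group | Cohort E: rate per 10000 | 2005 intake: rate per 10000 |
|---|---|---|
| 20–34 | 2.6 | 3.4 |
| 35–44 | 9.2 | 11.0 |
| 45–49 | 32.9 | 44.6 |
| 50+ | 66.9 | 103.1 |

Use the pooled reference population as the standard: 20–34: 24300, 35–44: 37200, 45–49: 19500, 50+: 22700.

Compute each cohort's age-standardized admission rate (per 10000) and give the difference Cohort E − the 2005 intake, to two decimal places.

Standard total = 103700; weights = 0.2343, 0.3587, 0.1880, 0.2189.
Cohort E: 0.2343×2.6 + 0.3587×9.2 + 0.1880×32.9 + 0.2189×66.9 = 24.7406 per 10000.
The 2005 intake: 0.2343×3.4 + 0.3587×11.0 + 0.1880×44.6 + 0.2189×103.1 = 35.6981 per 10000.
Difference = 24.7406 − 35.6981 = -10.9575.

-10.96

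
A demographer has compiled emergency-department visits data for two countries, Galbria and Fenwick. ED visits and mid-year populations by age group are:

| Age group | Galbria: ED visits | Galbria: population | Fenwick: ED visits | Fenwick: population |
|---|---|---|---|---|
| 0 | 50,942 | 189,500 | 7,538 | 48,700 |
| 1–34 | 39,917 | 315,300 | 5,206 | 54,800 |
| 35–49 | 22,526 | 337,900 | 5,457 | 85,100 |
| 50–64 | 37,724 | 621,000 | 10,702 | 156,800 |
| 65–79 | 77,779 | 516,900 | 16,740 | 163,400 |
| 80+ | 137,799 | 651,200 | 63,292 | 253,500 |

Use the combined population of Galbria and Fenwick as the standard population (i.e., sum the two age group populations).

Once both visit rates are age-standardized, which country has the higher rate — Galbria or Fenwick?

Age-specific rates per 1,000 for Galbria: 268.823, 126.600, 66.665, 60.747, 150.472, 211.608.
For Fenwick: 154.784, 95.000, 64.125, 68.253, 102.448, 249.673.
Combined standard total = 3,394,100; weights = 0.0702, 0.1090, 0.1246, 0.2292, 0.2004, 0.2666.
Galbria: 0.0702×268.823 + 0.1090×126.600 + 0.1246×66.665 + 0.2292×60.747 + 0.2004×150.472 + 0.2666×211.608 = 141.4644 per 1,000.
Fenwick: 0.0702×154.784 + 0.1090×95.000 + 0.1246×64.125 + 0.2292×68.253 + 0.2004×102.448 + 0.2666×249.673 = 131.9392 per 1,000.
The crude rates (139.33 vs 142.90) would put Fenwick higher, but that reflects its age composition; once standardized to a common age structure, Galbria has the higher underlying rate.

Galbria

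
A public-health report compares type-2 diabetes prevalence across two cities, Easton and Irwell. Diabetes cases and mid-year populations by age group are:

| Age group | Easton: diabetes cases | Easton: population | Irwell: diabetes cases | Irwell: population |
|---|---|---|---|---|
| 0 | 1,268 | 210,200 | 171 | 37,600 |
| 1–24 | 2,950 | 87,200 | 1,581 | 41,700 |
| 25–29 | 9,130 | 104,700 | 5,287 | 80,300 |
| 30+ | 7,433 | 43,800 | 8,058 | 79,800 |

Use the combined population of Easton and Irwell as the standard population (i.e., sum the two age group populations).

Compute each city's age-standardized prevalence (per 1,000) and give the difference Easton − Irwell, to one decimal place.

17.9

Age-specific rates per 1,000 for Easton: 6.032, 33.830, 87.202, 169.703.
For Irwell: 4.548, 37.914, 65.841, 100.977.
Combined standard total = 685,300; weights = 0.3616, 0.1881, 0.2700, 0.1804.
Easton: 0.3616×6.032 + 0.1881×33.830 + 0.2700×87.202 + 0.1804×169.703 = 62.6925 per 1,000.
Irwell: 0.3616×4.548 + 0.1881×37.914 + 0.2700×65.841 + 0.1804×100.977 = 44.7619 per 1,000.
Difference = 62.6925 − 44.7619 = 17.9305.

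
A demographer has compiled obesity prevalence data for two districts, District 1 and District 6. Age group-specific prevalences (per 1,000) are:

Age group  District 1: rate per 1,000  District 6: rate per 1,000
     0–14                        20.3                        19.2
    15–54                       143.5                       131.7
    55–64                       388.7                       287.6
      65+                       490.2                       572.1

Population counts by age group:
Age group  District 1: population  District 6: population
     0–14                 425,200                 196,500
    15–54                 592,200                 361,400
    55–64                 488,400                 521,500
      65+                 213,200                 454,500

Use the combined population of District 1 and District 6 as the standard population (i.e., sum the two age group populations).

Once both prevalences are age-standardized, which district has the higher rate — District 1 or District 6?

Combined standard total = 3,252,900; weights = 0.1911, 0.2932, 0.3105, 0.2053.
District 1: 0.1911×20.3 + 0.2932×143.5 + 0.3105×388.7 + 0.2053×490.2 = 267.2436 per 1,000.
District 6: 0.1911×19.2 + 0.2932×131.7 + 0.3105×287.6 + 0.2053×572.1 = 248.9976 per 1,000.
The crude rates (225.69 vs 300.78) would put District 6 higher, but that reflects its age composition; once standardized to a common age structure, District 1 has the higher underlying rate.

District 1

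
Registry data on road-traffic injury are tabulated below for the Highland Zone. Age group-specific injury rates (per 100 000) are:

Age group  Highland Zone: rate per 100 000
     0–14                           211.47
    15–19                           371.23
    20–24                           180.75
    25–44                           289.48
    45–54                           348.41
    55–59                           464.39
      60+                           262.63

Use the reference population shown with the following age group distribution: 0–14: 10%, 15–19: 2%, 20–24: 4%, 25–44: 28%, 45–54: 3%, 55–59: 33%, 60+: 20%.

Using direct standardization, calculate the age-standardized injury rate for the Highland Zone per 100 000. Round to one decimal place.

Standard weights: 0.10, 0.02, 0.04, 0.28, 0.03, 0.33, 0.20.
Standardized rate: 0.1000×211.47 + 0.0200×371.23 + 0.0400×180.75 + 0.2800×289.48 + 0.0300×348.41 + 0.3300×464.39 + 0.2000×262.63 = 333.0830 per 100 000.

333.1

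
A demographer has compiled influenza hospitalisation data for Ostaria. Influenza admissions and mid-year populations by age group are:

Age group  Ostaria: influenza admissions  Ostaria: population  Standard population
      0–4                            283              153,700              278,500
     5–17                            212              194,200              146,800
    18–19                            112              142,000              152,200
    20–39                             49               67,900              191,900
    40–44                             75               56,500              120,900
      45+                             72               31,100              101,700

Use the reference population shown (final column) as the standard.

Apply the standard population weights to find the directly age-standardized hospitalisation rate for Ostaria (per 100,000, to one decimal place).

Age-specific rates per 100,000 for Ostaria: 184.12, 109.17, 78.87, 72.16, 132.74, 231.51.
Standard total = 992,000; weights = 0.2807, 0.1480, 0.1534, 0.1934, 0.1219, 0.1025.
Standardized rate: 0.2807×184.12 + 0.1480×109.17 + 0.1534×78.87 + 0.1934×72.16 + 0.1219×132.74 + 0.1025×231.51 = 133.8212 per 100,000.

133.8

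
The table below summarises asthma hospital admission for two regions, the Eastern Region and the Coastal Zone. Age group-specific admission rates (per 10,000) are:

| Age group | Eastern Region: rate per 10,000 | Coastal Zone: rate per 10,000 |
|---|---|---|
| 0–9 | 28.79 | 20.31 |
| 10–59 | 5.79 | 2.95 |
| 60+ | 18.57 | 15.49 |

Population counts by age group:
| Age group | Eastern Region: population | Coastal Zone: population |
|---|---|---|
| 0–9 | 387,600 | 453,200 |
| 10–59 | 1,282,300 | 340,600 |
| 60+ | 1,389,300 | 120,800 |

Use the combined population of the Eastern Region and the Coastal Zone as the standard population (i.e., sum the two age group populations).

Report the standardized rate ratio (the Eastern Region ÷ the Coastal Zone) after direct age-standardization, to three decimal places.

1.362

Combined standard total = 3,973,800; weights = 0.2116, 0.4084, 0.3800.
The Eastern Region: 0.2116×28.79 + 0.4084×5.79 + 0.3800×18.57 = 15.5131 per 10,000.
The Coastal Zone: 0.2116×20.31 + 0.4084×2.95 + 0.3800×15.49 = 11.3885 per 10,000.
Ratio = 15.5131 ÷ 11.3885 = 1.36217.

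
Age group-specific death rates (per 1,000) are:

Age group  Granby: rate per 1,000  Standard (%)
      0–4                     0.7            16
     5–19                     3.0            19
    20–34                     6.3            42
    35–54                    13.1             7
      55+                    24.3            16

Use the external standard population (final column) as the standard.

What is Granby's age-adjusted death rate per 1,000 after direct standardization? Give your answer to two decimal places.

Standard weights: 0.16, 0.19, 0.42, 0.07, 0.16.
Standardized rate: 0.1600×0.7 + 0.1900×3.0 + 0.4200×6.3 + 0.0700×13.1 + 0.1600×24.3 = 8.1330 per 1,000.

8.13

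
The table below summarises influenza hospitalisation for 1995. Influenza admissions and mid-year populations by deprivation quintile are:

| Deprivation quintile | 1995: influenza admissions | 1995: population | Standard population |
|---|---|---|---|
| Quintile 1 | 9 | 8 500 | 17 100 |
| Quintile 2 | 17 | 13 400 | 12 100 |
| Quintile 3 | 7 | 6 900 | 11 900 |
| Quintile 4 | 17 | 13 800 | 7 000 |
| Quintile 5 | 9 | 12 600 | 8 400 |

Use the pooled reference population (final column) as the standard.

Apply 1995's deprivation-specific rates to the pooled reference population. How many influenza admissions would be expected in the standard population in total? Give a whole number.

Deprivation-specific rates per 100 000 for 1995: 105.88, 126.87, 101.45, 123.19, 71.43.
Expected influenza admissions = Σ (standard pop × deprivation-specific rate ÷ 100 000)
= 17 100×105.88/100 000 + 12 100×126.87/100 000 + 11 900×101.45/100 000 + 7 000×123.19/100 000 + 8 400×71.43/100 000
= 18.11 + 15.35 + 12.07 + 8.62 + 6.00 = 60.15.

60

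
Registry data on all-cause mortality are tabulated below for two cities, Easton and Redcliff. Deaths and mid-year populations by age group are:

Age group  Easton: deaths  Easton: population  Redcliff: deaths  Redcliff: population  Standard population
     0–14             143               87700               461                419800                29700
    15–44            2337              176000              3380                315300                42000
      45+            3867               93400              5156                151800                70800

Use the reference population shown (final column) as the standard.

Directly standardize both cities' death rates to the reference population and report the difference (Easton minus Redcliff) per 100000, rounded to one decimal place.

456.0

Age-specific rates per 100000 for Easton: 163.06, 1327.84, 4140.26.
For Redcliff: 109.81, 1071.99, 3396.57.
Standard total = 142500; weights = 0.2084, 0.2947, 0.4968.
Easton: 0.2084×163.06 + 0.2947×1327.84 + 0.4968×4140.26 = 2482.4019 per 100000.
Redcliff: 0.2084×109.81 + 0.2947×1071.99 + 0.4968×3396.57 = 2026.4052 per 100000.
Difference = 2482.4019 − 2026.4052 = 455.9967.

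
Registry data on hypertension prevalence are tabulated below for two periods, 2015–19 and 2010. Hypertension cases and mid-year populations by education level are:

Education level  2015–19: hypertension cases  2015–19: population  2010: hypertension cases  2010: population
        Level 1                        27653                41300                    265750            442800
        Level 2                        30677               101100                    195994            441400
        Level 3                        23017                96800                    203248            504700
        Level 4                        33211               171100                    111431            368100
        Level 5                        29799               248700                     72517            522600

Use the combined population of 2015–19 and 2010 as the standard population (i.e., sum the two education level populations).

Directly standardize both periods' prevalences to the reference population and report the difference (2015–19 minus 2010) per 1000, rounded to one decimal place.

-73.2

Education-specific rates per 1000 for 2015–19: 669.564, 303.432, 237.779, 194.103, 119.819.
For 2010: 600.158, 444.028, 402.711, 302.719, 138.762.
Combined standard total = 2938600; weights = 0.1647, 0.1846, 0.2047, 0.1835, 0.2625.
2015–19: 0.1647×669.564 + 0.1846×303.432 + 0.2047×237.779 + 0.1835×194.103 + 0.2625×119.819 = 282.0557 per 1000.
2010: 0.1647×600.158 + 0.1846×444.028 + 0.2047×402.711 + 0.1835×302.719 + 0.2625×138.762 = 355.2391 per 1000.
Difference = 282.0557 − 355.2391 = -73.1834.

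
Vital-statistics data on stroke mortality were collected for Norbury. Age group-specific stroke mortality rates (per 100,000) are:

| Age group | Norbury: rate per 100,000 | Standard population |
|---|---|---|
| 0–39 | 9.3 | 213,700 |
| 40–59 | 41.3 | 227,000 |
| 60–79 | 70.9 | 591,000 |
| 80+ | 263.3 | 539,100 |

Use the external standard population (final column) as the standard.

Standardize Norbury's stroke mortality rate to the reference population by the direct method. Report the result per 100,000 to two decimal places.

124.27

Standard total = 1,570,800; weights = 0.1360, 0.1445, 0.3762, 0.3432.
Standardized rate: 0.1360×9.3 + 0.1445×41.3 + 0.3762×70.9 + 0.3432×263.3 = 124.2739 per 100,000.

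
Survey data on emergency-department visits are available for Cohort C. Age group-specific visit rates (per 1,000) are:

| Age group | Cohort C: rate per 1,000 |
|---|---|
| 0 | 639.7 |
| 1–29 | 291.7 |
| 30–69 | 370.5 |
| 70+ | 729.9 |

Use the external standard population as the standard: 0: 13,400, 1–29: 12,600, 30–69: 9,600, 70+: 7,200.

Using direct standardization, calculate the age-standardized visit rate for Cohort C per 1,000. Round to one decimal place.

492.0

Standard total = 42,800; weights = 0.3131, 0.2944, 0.2243, 0.1682.
Standardized rate: 0.3131×639.7 + 0.2944×291.7 + 0.2243×370.5 + 0.1682×729.9 = 492.0439 per 1,000.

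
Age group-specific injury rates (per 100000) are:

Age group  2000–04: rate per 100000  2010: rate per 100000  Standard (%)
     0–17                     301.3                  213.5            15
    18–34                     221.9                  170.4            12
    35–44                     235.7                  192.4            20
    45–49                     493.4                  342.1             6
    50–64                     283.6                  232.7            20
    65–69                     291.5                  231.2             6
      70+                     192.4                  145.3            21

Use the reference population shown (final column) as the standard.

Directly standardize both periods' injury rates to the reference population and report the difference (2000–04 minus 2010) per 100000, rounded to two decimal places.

60.78

Standard weights: 0.15, 0.12, 0.20, 0.06, 0.20, 0.06, 0.21.
2000–04: 0.1500×301.3 + 0.1200×221.9 + 0.2000×235.7 + 0.0600×493.4 + 0.2000×283.6 + 0.0600×291.5 + 0.2100×192.4 = 263.1810 per 100000.
2010: 0.1500×213.5 + 0.1200×170.4 + 0.2000×192.4 + 0.0600×342.1 + 0.2000×232.7 + 0.0600×231.2 + 0.2100×145.3 = 202.4040 per 100000.
Difference = 263.1810 − 202.4040 = 60.7770.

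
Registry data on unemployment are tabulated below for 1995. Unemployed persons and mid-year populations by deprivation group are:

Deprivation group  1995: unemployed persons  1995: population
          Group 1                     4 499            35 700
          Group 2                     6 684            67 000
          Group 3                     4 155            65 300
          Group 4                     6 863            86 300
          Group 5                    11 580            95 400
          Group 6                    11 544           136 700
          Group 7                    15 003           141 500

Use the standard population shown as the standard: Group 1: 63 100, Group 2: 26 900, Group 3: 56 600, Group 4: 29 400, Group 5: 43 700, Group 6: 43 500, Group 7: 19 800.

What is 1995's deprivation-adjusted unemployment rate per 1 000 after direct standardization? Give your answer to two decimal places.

Deprivation-specific rates per 1 000 for 1995: 126.022, 99.761, 63.629, 79.525, 121.384, 84.448, 106.028.
Standard total = 283 000; weights = 0.2230, 0.0951, 0.2000, 0.1039, 0.1544, 0.1537, 0.0700.
Standardized rate: 0.2230×126.022 + 0.0951×99.761 + 0.2000×63.629 + 0.1039×79.525 + 0.1544×121.384 + 0.1537×84.448 + 0.0700×106.028 = 97.7115 per 1 000.

97.71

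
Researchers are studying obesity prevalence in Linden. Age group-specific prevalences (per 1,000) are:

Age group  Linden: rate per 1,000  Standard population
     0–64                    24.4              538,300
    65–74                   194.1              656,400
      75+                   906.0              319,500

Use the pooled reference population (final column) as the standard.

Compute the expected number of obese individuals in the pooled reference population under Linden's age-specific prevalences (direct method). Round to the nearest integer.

Expected obese individuals = Σ (standard pop × age-specific rate ÷ 1,000)
= 538,300×24.4/1,000 + 656,400×194.1/1,000 + 319,500×906.0/1,000
= 13134.52 + 127407.24 + 289467.00 = 430008.76.

430009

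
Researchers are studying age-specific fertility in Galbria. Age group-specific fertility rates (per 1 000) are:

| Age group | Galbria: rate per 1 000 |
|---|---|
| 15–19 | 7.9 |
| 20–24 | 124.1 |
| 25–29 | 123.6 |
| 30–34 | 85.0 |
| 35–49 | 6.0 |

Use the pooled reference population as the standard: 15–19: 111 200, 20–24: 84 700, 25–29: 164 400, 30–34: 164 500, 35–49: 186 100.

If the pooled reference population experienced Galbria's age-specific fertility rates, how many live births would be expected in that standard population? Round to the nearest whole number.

46809

Expected live births = Σ (standard pop × age-specific rate ÷ 1 000)
= 111 200×7.9/1 000 + 84 700×124.1/1 000 + 164 400×123.6/1 000 + 164 500×85.0/1 000 + 186 100×6.0/1 000
= 878.48 + 10511.27 + 20319.84 + 13982.50 + 1116.60 = 46808.69.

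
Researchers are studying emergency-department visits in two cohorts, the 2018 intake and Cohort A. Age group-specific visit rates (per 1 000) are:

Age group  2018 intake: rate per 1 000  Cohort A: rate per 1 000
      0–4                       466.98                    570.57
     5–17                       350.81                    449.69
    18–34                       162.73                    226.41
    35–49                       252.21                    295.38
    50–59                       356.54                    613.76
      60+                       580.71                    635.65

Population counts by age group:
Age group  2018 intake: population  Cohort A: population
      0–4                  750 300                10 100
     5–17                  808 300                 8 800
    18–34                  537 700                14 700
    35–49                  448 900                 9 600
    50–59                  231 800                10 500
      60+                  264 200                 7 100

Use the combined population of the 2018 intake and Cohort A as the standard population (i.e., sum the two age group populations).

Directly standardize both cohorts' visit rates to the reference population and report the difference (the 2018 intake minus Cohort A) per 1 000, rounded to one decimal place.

Combined standard total = 3 102 000; weights = 0.2451, 0.2634, 0.1781, 0.1478, 0.0781, 0.0875.
The 2018 intake: 0.2451×466.98 + 0.2634×350.81 + 0.1781×162.73 + 0.1478×252.21 + 0.0781×356.54 + 0.0875×580.71 = 351.7747 per 1 000.
Cohort A: 0.2451×570.57 + 0.2634×449.69 + 0.1781×226.41 + 0.1478×295.38 + 0.0781×613.76 + 0.0875×635.65 = 445.8316 per 1 000.
Difference = 351.7747 − 445.8316 = -94.0569.

-94.1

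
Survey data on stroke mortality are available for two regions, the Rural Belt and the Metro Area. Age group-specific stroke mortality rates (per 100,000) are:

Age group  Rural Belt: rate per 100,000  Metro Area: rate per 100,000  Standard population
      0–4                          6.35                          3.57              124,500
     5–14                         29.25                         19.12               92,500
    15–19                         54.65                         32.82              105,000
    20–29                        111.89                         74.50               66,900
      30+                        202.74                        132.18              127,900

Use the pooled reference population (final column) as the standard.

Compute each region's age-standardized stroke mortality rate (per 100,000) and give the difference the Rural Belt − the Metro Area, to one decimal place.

29.2

Standard total = 516,800; weights = 0.2409, 0.1790, 0.2032, 0.1295, 0.2475.
The Rural Belt: 0.2409×6.35 + 0.1790×29.25 + 0.2032×54.65 + 0.1295×111.89 + 0.2475×202.74 = 82.5277 per 100,000.
The Metro Area: 0.2409×3.57 + 0.1790×19.12 + 0.2032×32.82 + 0.1295×74.50 + 0.2475×132.18 = 53.3070 per 100,000.
Difference = 82.5277 − 53.3070 = 29.2208.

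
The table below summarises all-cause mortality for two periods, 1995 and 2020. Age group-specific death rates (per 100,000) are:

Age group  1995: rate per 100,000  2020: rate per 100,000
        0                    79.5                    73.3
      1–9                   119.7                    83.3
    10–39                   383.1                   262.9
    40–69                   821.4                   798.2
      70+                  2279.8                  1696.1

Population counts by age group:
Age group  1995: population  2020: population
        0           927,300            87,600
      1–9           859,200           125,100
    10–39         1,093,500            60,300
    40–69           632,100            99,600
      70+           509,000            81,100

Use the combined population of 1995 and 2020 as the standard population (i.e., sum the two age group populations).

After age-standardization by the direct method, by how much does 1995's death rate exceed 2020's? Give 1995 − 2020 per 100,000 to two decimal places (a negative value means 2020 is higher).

Combined standard total = 4,474,800; weights = 0.2268, 0.2200, 0.2578, 0.1635, 0.1319.
1995: 0.2268×79.5 + 0.2200×119.7 + 0.2578×383.1 + 0.1635×821.4 + 0.1319×2279.8 = 578.0939 per 100,000.
2020: 0.2268×73.3 + 0.2200×83.3 + 0.2578×262.9 + 0.1635×798.2 + 0.1319×1696.1 = 456.9210 per 100,000.
Difference = 578.0939 − 456.9210 = 121.1729.

121.17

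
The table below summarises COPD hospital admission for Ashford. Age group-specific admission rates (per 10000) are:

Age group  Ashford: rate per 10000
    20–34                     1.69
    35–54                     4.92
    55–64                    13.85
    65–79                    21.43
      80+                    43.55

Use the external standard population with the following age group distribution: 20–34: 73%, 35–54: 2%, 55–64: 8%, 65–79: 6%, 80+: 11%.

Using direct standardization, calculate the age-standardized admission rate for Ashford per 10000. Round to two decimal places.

8.52

Standard weights: 0.73, 0.02, 0.08, 0.06, 0.11.
Standardized rate: 0.7300×1.69 + 0.0200×4.92 + 0.0800×13.85 + 0.0600×21.43 + 0.1100×43.55 = 8.5164 per 10000.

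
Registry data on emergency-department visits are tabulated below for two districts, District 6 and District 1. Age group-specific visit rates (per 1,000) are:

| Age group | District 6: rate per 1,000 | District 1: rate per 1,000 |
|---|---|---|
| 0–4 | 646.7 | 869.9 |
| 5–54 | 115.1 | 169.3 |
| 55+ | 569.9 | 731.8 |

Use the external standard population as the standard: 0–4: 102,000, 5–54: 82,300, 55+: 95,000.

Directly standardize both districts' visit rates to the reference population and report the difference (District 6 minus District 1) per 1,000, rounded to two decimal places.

Standard total = 279,300; weights = 0.3652, 0.2947, 0.3401.
District 6: 0.3652×646.7 + 0.2947×115.1 + 0.3401×569.9 = 463.9335 per 1,000.
District 1: 0.3652×869.9 + 0.2947×169.3 + 0.3401×731.8 = 616.4847 per 1,000.
Difference = 463.9335 − 616.4847 = -152.5512.

-152.55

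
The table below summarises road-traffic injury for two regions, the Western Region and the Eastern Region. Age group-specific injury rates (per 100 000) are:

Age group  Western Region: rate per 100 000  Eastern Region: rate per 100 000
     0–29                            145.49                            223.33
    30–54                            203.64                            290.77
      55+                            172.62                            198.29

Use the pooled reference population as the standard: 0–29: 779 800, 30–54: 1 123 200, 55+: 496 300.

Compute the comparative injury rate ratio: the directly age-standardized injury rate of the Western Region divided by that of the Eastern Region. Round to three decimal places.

Standard total = 2 399 300; weights = 0.3250, 0.4681, 0.2069.
The Western Region: 0.3250×145.49 + 0.4681×203.64 + 0.2069×172.62 = 178.3240 per 100 000.
The Eastern Region: 0.3250×223.33 + 0.4681×290.77 + 0.2069×198.29 = 249.7216 per 100 000.
Ratio = 178.3240 ÷ 249.7216 = 0.71409.

0.714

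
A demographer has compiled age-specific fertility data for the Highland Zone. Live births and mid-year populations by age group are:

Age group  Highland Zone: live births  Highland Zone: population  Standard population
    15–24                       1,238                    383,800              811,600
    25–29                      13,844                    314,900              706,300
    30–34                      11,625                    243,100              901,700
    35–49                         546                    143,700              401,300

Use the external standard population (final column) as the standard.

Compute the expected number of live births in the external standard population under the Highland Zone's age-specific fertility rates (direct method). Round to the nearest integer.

Age-specific rates per 1,000 for the Highland Zone: 3.226, 43.963, 47.820, 3.800.
Expected live births = Σ (standard pop × age-specific rate ÷ 1,000)
= 811,600×3.226/1,000 + 706,300×43.963/1,000 + 901,700×47.820/1,000 + 401,300×3.800/1,000
= 2617.93 + 31051.18 + 43119.14 + 1524.77 = 78313.02.

78313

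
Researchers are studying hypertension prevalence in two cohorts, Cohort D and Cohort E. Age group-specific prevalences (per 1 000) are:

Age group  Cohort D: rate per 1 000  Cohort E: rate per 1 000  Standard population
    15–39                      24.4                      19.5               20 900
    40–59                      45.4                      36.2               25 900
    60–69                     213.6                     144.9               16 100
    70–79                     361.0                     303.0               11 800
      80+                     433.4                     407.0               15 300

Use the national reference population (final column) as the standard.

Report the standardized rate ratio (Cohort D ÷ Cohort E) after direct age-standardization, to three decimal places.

1.188

Standard total = 90 000; weights = 0.2322, 0.2878, 0.1789, 0.1311, 0.1700.
Cohort D: 0.2322×24.4 + 0.2878×45.4 + 0.1789×213.6 + 0.1311×361.0 + 0.1700×433.4 = 177.9511 per 1 000.
Cohort E: 0.2322×19.5 + 0.2878×36.2 + 0.1789×144.9 + 0.1311×303.0 + 0.1700×407.0 = 149.7836 per 1 000.
Ratio = 177.9511 ÷ 149.7836 = 1.18806.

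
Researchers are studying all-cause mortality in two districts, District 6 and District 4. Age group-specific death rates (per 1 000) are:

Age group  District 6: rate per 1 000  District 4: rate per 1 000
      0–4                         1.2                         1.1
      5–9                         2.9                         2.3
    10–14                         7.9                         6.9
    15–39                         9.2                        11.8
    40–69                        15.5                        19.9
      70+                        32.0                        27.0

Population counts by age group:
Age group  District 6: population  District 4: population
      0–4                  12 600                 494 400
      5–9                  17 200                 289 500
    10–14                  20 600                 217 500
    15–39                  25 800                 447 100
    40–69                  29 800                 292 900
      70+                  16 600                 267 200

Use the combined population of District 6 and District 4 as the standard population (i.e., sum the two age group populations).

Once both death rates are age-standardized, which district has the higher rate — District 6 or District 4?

Combined standard total = 2 131 200; weights = 0.2379, 0.1439, 0.1117, 0.2219, 0.1514, 0.1332.
District 6: 0.2379×1.2 + 0.1439×2.9 + 0.1117×7.9 + 0.2219×9.2 + 0.1514×15.5 + 0.1332×32.0 = 10.2351 per 1 000.
District 4: 0.2379×1.1 + 0.1439×2.3 + 0.1117×6.9 + 0.2219×11.8 + 0.1514×19.9 + 0.1332×27.0 = 10.5905 per 1 000.
The crude rates (11.89 vs 10.47) would put District 6 higher, but that reflects its age composition; once standardized to a common age structure, District 4 has the higher underlying rate.

District 4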